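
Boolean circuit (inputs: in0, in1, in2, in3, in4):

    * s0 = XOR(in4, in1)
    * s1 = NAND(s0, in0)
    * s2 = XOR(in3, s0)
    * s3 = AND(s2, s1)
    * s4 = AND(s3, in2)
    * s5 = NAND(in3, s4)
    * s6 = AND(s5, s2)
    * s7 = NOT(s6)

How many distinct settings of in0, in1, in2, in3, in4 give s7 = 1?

20

s7 = NOT(s6) must be 1, so s6 = 0.
s6 = AND(s5, s2) must be 0, so at least one of s5, s2 is 0.
Enumerating the 32 input combinations, 20 give s7 = 1 and 12 give s7 = 0.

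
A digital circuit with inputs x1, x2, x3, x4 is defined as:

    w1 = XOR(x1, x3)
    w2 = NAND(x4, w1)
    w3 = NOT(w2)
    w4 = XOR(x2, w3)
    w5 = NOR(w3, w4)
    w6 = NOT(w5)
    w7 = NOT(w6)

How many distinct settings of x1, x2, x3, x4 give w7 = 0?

10

w7 = NOT(w6) must be 0, so w6 = 1.
w6 = NOT(w5) must be 1, so w5 = 0.
w5 = NOR(w3, w4) must be 0, so at least one of w3, w4 is 1.
Enumerating the 16 input combinations, 10 give w7 = 0 and 6 give w7 = 1.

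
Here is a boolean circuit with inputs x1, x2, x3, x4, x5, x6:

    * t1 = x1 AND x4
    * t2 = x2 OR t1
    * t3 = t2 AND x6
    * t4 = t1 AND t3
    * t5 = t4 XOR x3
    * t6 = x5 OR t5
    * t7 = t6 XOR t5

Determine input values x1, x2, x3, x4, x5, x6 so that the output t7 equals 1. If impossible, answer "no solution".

x1=1, x2=1, x3=0, x4=0, x5=1, x6=1

Check with x1=1, x2=1, x3=0, x4=0, x5=1, x6=1:
t1 = x1 AND x4 = 1 AND 0 = 0
t2 = x2 OR t1 = 1 OR 0 = 1
t3 = t2 AND x6 = 1 AND 1 = 1
t4 = t1 AND t3 = 0 AND 1 = 0
t5 = t4 XOR x3 = 0 XOR 0 = 0
t6 = x5 OR t5 = 1 OR 0 = 1
t7 = t6 XOR t5 = 1 XOR 0 = 1
So t7 = 1 as required.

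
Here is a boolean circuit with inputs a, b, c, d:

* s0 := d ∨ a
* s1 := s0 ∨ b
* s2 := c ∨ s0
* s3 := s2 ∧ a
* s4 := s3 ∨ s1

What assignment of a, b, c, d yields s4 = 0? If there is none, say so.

a=0, b=0, c=1, d=0

s4 = s3 ∨ s1 must be 0, so both s3 = 0 and s1 = 0.
Check with a=0, b=0, c=1, d=0:
s0 = d ∨ a = 0 ∨ 0 = 0
s1 = s0 ∨ b = 0 ∨ 0 = 0
s2 = c ∨ s0 = 1 ∨ 0 = 1
s3 = s2 ∧ a = 1 ∧ 0 = 0
s4 = s3 ∨ s1 = 0 ∨ 0 = 0
So s4 = 0 as required.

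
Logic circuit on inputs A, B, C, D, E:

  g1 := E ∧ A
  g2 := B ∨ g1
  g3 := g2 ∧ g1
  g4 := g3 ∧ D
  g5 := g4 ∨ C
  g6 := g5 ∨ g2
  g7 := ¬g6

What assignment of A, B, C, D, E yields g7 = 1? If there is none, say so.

A=1, B=0, C=0, D=0, E=0

g7 = ¬g6 must be 1, so g6 = 0.
Check with A=1, B=0, C=0, D=0, E=0:
g1 = E ∧ A = 0 ∧ 1 = 0
g2 = B ∨ g1 = 0 ∨ 0 = 0
g3 = g2 ∧ g1 = 0 ∧ 0 = 0
g4 = g3 ∧ D = 0 ∧ 0 = 0
g5 = g4 ∨ C = 0 ∨ 0 = 0
g6 = g5 ∨ g2 = 0 ∨ 0 = 0
g7 = ¬g6 = ¬0 = 1
So g7 = 1 as required.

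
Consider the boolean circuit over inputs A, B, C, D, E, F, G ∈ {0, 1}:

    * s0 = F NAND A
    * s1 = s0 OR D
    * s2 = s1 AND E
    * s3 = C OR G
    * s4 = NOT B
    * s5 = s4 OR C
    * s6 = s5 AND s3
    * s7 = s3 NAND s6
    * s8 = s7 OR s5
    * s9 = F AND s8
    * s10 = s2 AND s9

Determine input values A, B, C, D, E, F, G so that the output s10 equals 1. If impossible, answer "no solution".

s10 = s2 AND s9 must be 1, so both s2 = 1 and s9 = 1.
Check with A=0, B=0, C=1, D=1, E=1, F=1, G=0:
s0 = F NAND A = 1 NAND 0 = 1
s1 = s0 OR D = 1 OR 1 = 1
s2 = s1 AND E = 1 AND 1 = 1
s3 = C OR G = 1 OR 0 = 1
s4 = NOT B = NOT 0 = 1
s5 = s4 OR C = 1 OR 1 = 1
s6 = s5 AND s3 = 1 AND 1 = 1
s7 = s3 NAND s6 = 1 NAND 1 = 0
s8 = s7 OR s5 = 0 OR 1 = 1
s9 = F AND s8 = 1 AND 1 = 1
s10 = s2 AND s9 = 1 AND 1 = 1
So s10 = 1 as required.

A=0, B=0, C=1, D=1, E=1, F=1, G=0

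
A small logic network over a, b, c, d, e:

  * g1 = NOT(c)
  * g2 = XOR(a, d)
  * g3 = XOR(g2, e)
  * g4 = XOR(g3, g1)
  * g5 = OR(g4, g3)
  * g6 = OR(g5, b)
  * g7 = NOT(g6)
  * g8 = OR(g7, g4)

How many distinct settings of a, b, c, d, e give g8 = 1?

20

g8 = OR(g7, g4) must be 1, so at least one of g7, g4 is 1.
Enumerating the 32 input combinations, 20 give g8 = 1 and 12 give g8 = 0.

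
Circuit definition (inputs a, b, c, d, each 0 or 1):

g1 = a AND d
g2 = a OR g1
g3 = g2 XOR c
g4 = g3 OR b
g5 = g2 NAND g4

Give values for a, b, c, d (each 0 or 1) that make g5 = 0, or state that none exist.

g5 = g2 NAND g4 must be 0, so both g2 = 1 and g4 = 1.
Check with a=1 b=0 c=0 d=0:
g1 = a AND d = 1 AND 0 = 0
g2 = a OR g1 = 1 OR 0 = 1
g3 = g2 XOR c = 1 XOR 0 = 1
g4 = g3 OR b = 1 OR 0 = 1
g5 = g2 NAND g4 = 1 NAND 1 = 0
So g5 = 0 as required.

a=1 b=0 c=0 d=0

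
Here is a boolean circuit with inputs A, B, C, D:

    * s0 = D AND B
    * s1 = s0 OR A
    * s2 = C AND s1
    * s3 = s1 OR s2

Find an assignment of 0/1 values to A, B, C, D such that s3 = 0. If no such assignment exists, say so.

A=0, B=0, C=1, D=0

s3 = s1 OR s2 must be 0, so both s1 = 0 and s2 = 0.
s1 = s0 OR A must be 0, so both s0 = 0 and A = 0.
s2 = C AND s1 must be 0, so at least one of C, s1 is 0.
Check with A=0, B=0, C=1, D=0:
s0 = D AND B = 0 AND 0 = 0
s1 = s0 OR A = 0 OR 0 = 0
s2 = C AND s1 = 1 AND 0 = 0
s3 = s1 OR s2 = 0 OR 0 = 0
So s3 = 0 as required.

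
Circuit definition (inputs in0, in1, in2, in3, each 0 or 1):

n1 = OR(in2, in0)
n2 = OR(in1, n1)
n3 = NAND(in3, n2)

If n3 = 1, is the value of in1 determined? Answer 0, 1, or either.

either

Both values of in1 occur among assignments with n3 = 1:
  in1=0: in0=0, in1=0, in2=0, in3=0
  in1=1: in0=0, in1=1, in2=0, in3=0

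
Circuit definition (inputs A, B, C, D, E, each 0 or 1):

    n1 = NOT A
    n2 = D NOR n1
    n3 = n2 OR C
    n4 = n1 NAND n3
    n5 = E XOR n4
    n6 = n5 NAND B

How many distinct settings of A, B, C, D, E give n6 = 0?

8

n6 = n5 NAND B must be 0, so both n5 = 1 and B = 1.
n5 = E XOR n4 must be 1, so E and n4 differ.
Enumerating the 32 input combinations, 8 give n6 = 0 and 24 give n6 = 1.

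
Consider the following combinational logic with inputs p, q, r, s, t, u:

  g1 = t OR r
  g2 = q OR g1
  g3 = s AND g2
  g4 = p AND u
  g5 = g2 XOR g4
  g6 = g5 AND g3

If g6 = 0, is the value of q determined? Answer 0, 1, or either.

either

Both values of q occur among assignments with g6 = 0:
  q=0: p=0, q=0, r=0, s=0, t=0, u=0
  q=1: p=0, q=1, r=0, s=0, t=0, u=0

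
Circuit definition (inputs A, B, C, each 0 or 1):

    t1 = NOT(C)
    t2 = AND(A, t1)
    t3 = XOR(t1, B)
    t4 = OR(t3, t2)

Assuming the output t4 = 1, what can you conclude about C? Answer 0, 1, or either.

Both values of C occur among assignments with t4 = 1:
  C=0: A=0, B=0, C=0
  C=1: A=0, B=1, C=1

either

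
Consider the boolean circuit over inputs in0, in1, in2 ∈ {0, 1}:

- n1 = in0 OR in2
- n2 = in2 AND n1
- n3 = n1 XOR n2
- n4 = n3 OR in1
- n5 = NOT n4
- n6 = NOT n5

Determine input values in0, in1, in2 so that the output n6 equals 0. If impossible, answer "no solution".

Check with in0=1, in1=0, in2=1:
n1 = in0 OR in2 = 1 OR 1 = 1
n2 = in2 AND n1 = 1 AND 1 = 1
n3 = n1 XOR n2 = 1 XOR 1 = 0
n4 = n3 OR in1 = 0 OR 0 = 0
n5 = NOT n4 = NOT 0 = 1
n6 = NOT n5 = NOT 1 = 0
So n6 = 0 as required.

in0=1, in1=0, in2=1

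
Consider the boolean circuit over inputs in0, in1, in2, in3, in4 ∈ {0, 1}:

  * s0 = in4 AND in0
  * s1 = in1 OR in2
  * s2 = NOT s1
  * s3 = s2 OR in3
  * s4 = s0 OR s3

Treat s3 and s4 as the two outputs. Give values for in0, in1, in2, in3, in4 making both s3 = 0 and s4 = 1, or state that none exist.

in0=1, in1=1, in2=1, in3=0, in4=1

Check with in0=1, in1=1, in2=1, in3=0, in4=1:
s0 = in4 AND in0 = 1 AND 1 = 1
s1 = in1 OR in2 = 1 OR 1 = 1
s2 = NOT s1 = NOT 1 = 0
s3 = s2 OR in3 = 0 OR 0 = 0
s4 = s0 OR s3 = 1 OR 0 = 1
So s3 = 0 and s4 = 1.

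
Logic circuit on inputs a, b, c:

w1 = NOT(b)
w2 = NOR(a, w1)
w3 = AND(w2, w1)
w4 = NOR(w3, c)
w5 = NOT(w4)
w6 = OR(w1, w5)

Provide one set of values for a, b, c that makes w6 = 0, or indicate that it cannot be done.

w6 = OR(w1, w5) must be 0, so both w1 = 0 and w5 = 0.
Check with a=1, b=1, c=0:
w1 = NOT(b) = NOT 1 = 0
w2 = NOR(a, w1) = NOR(1, 0) = 0
w3 = AND(w2, w1) = AND(0, 0) = 0
w4 = NOR(w3, c) = NOR(0, 0) = 1
w5 = NOT(w4) = NOT 1 = 0
w6 = OR(w1, w5) = OR(0, 0) = 0
So w6 = 0 as required.

a=1, b=1, c=0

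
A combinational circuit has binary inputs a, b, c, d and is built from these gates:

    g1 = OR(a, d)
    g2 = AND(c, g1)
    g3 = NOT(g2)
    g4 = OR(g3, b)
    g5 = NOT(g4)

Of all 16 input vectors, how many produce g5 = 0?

13

g5 = NOT(g4) must be 0, so g4 = 1.
Enumerating the 16 input combinations, 13 give g5 = 0 and 3 give g5 = 1.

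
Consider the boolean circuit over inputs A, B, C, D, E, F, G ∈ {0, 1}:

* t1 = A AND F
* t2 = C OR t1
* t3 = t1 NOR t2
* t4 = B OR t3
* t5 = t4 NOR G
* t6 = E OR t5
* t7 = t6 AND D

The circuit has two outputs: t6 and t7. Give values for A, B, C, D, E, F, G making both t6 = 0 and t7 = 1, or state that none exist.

no solution exists

Across all 128 input combinations, none give both t6 = 0 and t7 = 1.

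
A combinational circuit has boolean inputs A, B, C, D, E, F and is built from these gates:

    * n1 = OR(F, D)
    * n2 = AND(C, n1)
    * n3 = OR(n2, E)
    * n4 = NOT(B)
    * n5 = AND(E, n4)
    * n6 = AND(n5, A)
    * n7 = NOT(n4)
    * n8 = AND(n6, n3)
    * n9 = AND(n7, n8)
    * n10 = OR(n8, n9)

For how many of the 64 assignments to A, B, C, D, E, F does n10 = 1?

n10 = OR(n8, n9) must be 1, so at least one of n8, n9 is 1.
Enumerating the 64 input combinations, 8 give n10 = 1 and 56 give n10 = 0.

8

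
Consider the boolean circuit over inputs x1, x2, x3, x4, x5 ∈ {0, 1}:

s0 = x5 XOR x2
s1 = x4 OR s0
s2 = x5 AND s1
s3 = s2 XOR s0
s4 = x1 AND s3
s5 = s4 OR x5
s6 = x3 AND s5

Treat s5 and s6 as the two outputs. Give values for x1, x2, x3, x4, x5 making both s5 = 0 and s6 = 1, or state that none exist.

no solution exists

Across all 32 input combinations, none give both s5 = 0 and s6 = 1.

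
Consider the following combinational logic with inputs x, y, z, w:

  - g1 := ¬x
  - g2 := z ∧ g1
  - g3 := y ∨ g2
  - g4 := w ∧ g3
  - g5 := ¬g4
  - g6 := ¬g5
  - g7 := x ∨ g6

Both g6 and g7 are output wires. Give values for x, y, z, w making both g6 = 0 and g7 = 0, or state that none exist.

x=0, y=0, z=1, w=0

Check with x=0, y=0, z=1, w=0:
g1 = ¬x = ¬0 = 1
g2 = z ∧ g1 = 1 ∧ 1 = 1
g3 = y ∨ g2 = 0 ∨ 1 = 1
g4 = w ∧ g3 = 0 ∧ 1 = 0
g5 = ¬g4 = ¬0 = 1
g6 = ¬g5 = ¬1 = 0
g7 = x ∨ g6 = 0 ∨ 0 = 0
So g6 = 0 and g7 = 0.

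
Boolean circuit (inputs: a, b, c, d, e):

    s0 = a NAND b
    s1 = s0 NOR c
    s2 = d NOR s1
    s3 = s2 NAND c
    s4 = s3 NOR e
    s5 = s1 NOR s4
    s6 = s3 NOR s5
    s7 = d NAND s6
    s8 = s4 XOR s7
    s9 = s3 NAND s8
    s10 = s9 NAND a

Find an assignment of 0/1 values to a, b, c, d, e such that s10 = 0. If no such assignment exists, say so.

a=1, b=1, c=1, d=0, e=1

s10 = s9 NAND a must be 0, so both s9 = 1 and a = 1.
s9 = s3 NAND s8 must be 1, so at least one of s3, s8 is 0.
Check with a=1, b=1, c=1, d=0, e=1:
s0 = a NAND b = 1 NAND 1 = 0
s1 = s0 NOR c = 0 NOR 1 = 0
s2 = d NOR s1 = 0 NOR 0 = 1
s3 = s2 NAND c = 1 NAND 1 = 0
s4 = s3 NOR e = 0 NOR 1 = 0
s5 = s1 NOR s4 = 0 NOR 0 = 1
s6 = s3 NOR s5 = 0 NOR 1 = 0
s7 = d NAND s6 = 0 NAND 0 = 1
s8 = s4 XOR s7 = 0 XOR 1 = 1
s9 = s3 NAND s8 = 0 NAND 1 = 1
s10 = s9 NAND a = 1 NAND 1 = 0
So s10 = 0 as required.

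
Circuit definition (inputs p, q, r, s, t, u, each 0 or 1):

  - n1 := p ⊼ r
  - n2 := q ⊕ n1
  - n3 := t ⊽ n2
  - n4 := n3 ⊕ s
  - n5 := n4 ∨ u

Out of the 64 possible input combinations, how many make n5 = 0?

16

n5 = n4 ∨ u must be 0, so both n4 = 0 and u = 0.
n4 = n3 ⊕ s must be 0, so n3 and s are equal.
Enumerating the 64 input combinations, 16 give n5 = 0 and 48 give n5 = 1.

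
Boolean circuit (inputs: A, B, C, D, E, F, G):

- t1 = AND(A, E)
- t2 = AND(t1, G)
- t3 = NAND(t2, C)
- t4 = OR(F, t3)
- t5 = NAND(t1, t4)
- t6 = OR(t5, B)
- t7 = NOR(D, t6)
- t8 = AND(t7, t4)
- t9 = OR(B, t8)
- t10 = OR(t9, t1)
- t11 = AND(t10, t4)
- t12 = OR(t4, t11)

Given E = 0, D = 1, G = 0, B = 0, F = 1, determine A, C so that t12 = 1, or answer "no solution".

Check with E = 0, D = 1, G = 0, B = 0, F = 1 and A=1, C=0:
t1 = AND(A, E) = AND(1, 0) = 0
t2 = AND(t1, G) = AND(0, 0) = 0
t3 = NAND(t2, C) = NAND(0, 0) = 1
t4 = OR(F, t3) = OR(1, 1) = 1
t5 = NAND(t1, t4) = NAND(0, 1) = 1
t6 = OR(t5, B) = OR(1, 0) = 1
t7 = NOR(D, t6) = NOR(1, 1) = 0
t8 = AND(t7, t4) = AND(0, 1) = 0
t9 = OR(B, t8) = OR(0, 0) = 0
t10 = OR(t9, t1) = OR(0, 0) = 0
t11 = AND(t10, t4) = AND(0, 1) = 0
t12 = OR(t4, t11) = OR(1, 0) = 1
So t12 = 1.

A=1, C=0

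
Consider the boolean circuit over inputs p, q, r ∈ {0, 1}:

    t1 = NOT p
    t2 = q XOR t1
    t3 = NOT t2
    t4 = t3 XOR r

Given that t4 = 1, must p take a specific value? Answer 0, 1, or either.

Both values of p occur among assignments with t4 = 1:
  p=0: p=0, q=0, r=1
  p=1: p=1, q=0, r=0

either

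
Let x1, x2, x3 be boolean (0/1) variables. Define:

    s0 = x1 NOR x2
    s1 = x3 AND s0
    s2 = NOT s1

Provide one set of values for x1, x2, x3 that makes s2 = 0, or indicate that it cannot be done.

Check with x1=0 x2=0 x3=1:
s0 = x1 NOR x2 = 0 NOR 0 = 1
s1 = x3 AND s0 = 1 AND 1 = 1
s2 = NOT s1 = NOT 1 = 0
So s2 = 0 as required.

x1=0 x2=0 x3=1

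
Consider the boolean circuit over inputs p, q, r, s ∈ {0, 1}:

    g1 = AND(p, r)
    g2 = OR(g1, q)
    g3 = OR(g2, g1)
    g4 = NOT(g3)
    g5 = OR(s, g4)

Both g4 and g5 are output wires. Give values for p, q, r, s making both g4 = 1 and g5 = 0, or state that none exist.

Across all 16 input combinations, none give both g4 = 1 and g5 = 0.

no solution exists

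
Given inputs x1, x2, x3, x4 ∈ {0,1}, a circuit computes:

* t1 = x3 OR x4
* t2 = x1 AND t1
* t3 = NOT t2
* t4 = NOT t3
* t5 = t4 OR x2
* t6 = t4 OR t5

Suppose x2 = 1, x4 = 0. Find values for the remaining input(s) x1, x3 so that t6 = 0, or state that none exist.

no solution exists

With x2 = 1, x4 = 0 fixed, none of the 4 settings of x1, x3 give t6 = 0.
For example, with x1=1, x3=1:
t1 = x3 OR x4 = 1 OR 0 = 1
t2 = x1 AND t1 = 1 AND 1 = 1
t3 = NOT t2 = NOT 1 = 0
t4 = NOT t3 = NOT 0 = 1
t5 = t4 OR x2 = 1 OR 1 = 1
t6 = t4 OR t5 = 1 OR 1 = 1
giving t6 = 1 ≠ 0.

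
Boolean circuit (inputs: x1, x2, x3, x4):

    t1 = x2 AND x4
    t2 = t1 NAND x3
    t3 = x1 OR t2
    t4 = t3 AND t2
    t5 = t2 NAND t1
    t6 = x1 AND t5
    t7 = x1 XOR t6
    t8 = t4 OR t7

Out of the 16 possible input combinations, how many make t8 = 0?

2

t8 = t4 OR t7 must be 0, so both t4 = 0 and t7 = 0.
t4 = t3 AND t2 must be 0, so at least one of t3, t2 is 0.
t7 = x1 XOR t6 must be 0, so x1 and t6 are equal.
Satisfying assignments:
  x1=0, x2=1, x3=1, x4=1
  x1=1, x2=1, x3=1, x4=1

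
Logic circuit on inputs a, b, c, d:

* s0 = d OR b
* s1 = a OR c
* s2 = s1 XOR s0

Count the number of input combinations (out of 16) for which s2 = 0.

10

s2 = s1 XOR s0 must be 0, so s1 and s0 are equal.
Enumerating the 16 input combinations, 10 give s2 = 0 and 6 give s2 = 1.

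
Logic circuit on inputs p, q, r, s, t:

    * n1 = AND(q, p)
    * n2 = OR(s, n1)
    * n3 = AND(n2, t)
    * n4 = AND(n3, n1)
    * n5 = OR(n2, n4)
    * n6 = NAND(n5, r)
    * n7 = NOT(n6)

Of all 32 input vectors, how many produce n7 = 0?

22

n7 = NOT(n6) must be 0, so n6 = 1.
n6 = NAND(n5, r) must be 1, so at least one of n5, r is 0.
Enumerating the 32 input combinations, 22 give n7 = 0 and 10 give n7 = 1.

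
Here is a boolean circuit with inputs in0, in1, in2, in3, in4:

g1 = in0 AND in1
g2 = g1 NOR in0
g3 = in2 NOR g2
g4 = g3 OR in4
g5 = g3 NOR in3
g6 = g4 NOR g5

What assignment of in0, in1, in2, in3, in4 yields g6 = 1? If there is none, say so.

in0=1, in1=0, in2=1, in3=1, in4=0

Check with in0=1, in1=0, in2=1, in3=1, in4=0:
g1 = in0 AND in1 = 1 AND 0 = 0
g2 = g1 NOR in0 = 0 NOR 1 = 0
g3 = in2 NOR g2 = 1 NOR 0 = 0
g4 = g3 OR in4 = 0 OR 0 = 0
g5 = g3 NOR in3 = 0 NOR 1 = 0
g6 = g4 NOR g5 = 0 NOR 0 = 1
So g6 = 1 as required.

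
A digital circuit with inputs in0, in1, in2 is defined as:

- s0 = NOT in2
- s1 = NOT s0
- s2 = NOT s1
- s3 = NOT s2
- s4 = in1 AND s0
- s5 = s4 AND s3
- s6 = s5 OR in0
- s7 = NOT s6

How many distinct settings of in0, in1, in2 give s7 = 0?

s7 = NOT s6 must be 0, so s6 = 1.
s6 = s5 OR in0 must be 1, so at least one of s5, in0 is 1.
Satisfying assignments:
  in0=1, in1=0, in2=0
  in0=1, in1=0, in2=1
  in0=1, in1=1, in2=0
  in0=1, in1=1, in2=1

4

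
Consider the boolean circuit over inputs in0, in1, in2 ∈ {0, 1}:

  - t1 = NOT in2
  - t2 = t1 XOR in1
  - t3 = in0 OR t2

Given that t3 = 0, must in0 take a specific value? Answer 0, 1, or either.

0

t3 = in0 OR t2 must be 0, so both in0 = 0 and t2 = 0.
t2 = t1 XOR in1 must be 0, so t1 and in1 are equal.
Every assignment with t3 = 0 has in0 = 0; there are 2 such assignment(s).
  in0=0, in1=0, in2=1
  in0=0, in1=1, in2=0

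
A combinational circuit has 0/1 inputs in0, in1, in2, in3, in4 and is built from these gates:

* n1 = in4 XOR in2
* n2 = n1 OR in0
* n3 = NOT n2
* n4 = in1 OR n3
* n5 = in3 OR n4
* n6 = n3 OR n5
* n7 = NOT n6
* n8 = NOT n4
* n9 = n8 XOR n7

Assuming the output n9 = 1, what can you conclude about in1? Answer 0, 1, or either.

n9 = n8 XOR n7 must be 1, so n8 and n7 differ.
Every assignment with n9 = 1 has in1 = 0; there are 6 such assignment(s).

0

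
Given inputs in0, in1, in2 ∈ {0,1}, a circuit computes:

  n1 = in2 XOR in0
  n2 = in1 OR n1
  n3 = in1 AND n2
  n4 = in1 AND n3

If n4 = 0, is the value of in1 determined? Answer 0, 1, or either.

n4 = in1 AND n3 must be 0, so at least one of in1, n3 is 0.
Every assignment with n4 = 0 has in1 = 0; there are 4 such assignment(s).
  in0=0, in1=0, in2=0
  in0=0, in1=0, in2=1
  in0=1, in1=0, in2=0
  in0=1, in1=0, in2=1

0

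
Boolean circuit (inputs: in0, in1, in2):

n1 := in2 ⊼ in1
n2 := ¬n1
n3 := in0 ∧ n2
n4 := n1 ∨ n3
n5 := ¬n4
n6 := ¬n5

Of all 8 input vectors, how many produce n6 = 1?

n6 = ¬n5 must be 1, so n5 = 0.
Enumerating the 8 input combinations, 7 give n6 = 1 and 1 give n6 = 0.

7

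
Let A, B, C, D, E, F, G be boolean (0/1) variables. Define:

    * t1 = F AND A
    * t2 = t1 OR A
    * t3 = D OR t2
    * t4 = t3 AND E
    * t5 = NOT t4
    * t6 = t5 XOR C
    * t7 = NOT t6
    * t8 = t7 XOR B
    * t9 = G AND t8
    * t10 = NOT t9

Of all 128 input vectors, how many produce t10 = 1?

t10 = NOT t9 must be 1, so t9 = 0.
Enumerating the 128 input combinations, 96 give t10 = 1 and 32 give t10 = 0.

96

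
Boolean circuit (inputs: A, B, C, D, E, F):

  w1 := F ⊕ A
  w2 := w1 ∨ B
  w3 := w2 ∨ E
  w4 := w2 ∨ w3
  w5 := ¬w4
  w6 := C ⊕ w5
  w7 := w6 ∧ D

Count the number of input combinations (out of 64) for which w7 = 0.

48

w7 = w6 ∧ D must be 0, so at least one of w6, D is 0.
Enumerating the 64 input combinations, 48 give w7 = 0 and 16 give w7 = 1.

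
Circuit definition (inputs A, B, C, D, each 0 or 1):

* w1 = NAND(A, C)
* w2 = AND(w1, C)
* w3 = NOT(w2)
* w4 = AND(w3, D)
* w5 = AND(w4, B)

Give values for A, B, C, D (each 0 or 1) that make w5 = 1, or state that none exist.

A=1, B=1, C=0, D=1

Check with A=1, B=1, C=0, D=1:
w1 = NAND(A, C) = NAND(1, 0) = 1
w2 = AND(w1, C) = AND(1, 0) = 0
w3 = NOT(w2) = NOT 0 = 1
w4 = AND(w3, D) = AND(1, 1) = 1
w5 = AND(w4, B) = AND(1, 1) = 1
So w5 = 1 as required.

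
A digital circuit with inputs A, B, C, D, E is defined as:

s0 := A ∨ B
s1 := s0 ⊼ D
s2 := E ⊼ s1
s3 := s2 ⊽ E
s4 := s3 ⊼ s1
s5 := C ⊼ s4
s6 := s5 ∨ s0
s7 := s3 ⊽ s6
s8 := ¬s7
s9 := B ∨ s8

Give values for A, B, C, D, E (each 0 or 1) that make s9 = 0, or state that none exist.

Check with A=0, B=0, C=1, D=0, E=1:
s0 = A ∨ B = 0 ∨ 0 = 0
s1 = s0 ⊼ D = 0 ⊼ 0 = 1
s2 = E ⊼ s1 = 1 ⊼ 1 = 0
s3 = s2 ⊽ E = 0 ⊽ 1 = 0
s4 = s3 ⊼ s1 = 0 ⊼ 1 = 1
s5 = C ⊼ s4 = 1 ⊼ 1 = 0
s6 = s5 ∨ s0 = 0 ∨ 0 = 0
s7 = s3 ⊽ s6 = 0 ⊽ 0 = 1
s8 = ¬s7 = ¬1 = 0
s9 = B ∨ s8 = 0 ∨ 0 = 0
So s9 = 0 as required.

A=0, B=0, C=1, D=0, E=1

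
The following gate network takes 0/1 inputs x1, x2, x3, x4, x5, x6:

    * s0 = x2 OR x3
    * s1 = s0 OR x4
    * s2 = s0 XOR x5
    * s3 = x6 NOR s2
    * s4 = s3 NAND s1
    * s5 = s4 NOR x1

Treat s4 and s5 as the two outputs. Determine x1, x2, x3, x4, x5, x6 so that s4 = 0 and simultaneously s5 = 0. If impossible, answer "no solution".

x1=1 x2=0 x3=1 x4=1 x5=1 x6=0

Check with x1=1 x2=0 x3=1 x4=1 x5=1 x6=0:
s0 = x2 OR x3 = 0 OR 1 = 1
s1 = s0 OR x4 = 1 OR 1 = 1
s2 = s0 XOR x5 = 1 XOR 1 = 0
s3 = x6 NOR s2 = 0 NOR 0 = 1
s4 = s3 NAND s1 = 1 NAND 1 = 0
s5 = s4 NOR x1 = 0 NOR 1 = 0
So s4 = 0 and s5 = 0.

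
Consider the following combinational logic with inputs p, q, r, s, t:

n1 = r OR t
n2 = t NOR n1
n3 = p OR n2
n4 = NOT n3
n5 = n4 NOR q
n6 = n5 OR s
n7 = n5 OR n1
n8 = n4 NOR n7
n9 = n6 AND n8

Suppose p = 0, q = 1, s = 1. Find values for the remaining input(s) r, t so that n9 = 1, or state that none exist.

r=0, t=0

n9 = n6 AND n8 must be 1, so both n6 = 1 and n8 = 1.
Check with p = 0, q = 1, s = 1 and r=0, t=0:
n1 = r OR t = 0 OR 0 = 0
n2 = t NOR n1 = 0 NOR 0 = 1
n3 = p OR n2 = 0 OR 1 = 1
n4 = NOT n3 = NOT 1 = 0
n5 = n4 NOR q = 0 NOR 1 = 0
n6 = n5 OR s = 0 OR 1 = 1
n7 = n5 OR n1 = 0 OR 0 = 0
n8 = n4 NOR n7 = 0 NOR 0 = 1
n9 = n6 AND n8 = 1 AND 1 = 1
So n9 = 1.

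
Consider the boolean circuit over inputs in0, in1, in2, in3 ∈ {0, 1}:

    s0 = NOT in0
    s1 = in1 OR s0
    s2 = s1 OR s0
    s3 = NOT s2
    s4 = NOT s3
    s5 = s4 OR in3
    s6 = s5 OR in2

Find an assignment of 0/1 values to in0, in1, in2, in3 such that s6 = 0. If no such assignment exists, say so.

s6 = s5 OR in2 must be 0, so both s5 = 0 and in2 = 0.
s5 = s4 OR in3 must be 0, so both s4 = 0 and in3 = 0.
s4 = NOT s3 must be 0, so s3 = 1.
Check with in0=1, in1=0, in2=0, in3=0:
s0 = NOT in0 = NOT 1 = 0
s1 = in1 OR s0 = 0 OR 0 = 0
s2 = s1 OR s0 = 0 OR 0 = 0
s3 = NOT s2 = NOT 0 = 1
s4 = NOT s3 = NOT 1 = 0
s5 = s4 OR in3 = 0 OR 0 = 0
s6 = s5 OR in2 = 0 OR 0 = 0
So s6 = 0 as required.

in0=1, in1=0, in2=0, in3=0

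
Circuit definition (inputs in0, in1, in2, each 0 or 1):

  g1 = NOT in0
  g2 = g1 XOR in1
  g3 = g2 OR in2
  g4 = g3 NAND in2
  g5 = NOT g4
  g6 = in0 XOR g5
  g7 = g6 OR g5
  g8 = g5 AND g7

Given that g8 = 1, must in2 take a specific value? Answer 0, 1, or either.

g8 = g5 AND g7 must be 1, so both g5 = 1 and g7 = 1.
Every assignment with g8 = 1 has in2 = 1; there are 4 such assignment(s).
  in0=0, in1=0, in2=1
  in0=0, in1=1, in2=1
  in0=1, in1=0, in2=1
  in0=1, in1=1, in2=1

1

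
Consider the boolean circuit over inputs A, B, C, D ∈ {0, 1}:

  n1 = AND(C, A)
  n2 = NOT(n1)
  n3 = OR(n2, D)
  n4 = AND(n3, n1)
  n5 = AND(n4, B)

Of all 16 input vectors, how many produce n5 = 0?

15

n5 = AND(n4, B) must be 0, so at least one of n4, B is 0.
Enumerating the 16 input combinations, 15 give n5 = 0 and 1 give n5 = 1.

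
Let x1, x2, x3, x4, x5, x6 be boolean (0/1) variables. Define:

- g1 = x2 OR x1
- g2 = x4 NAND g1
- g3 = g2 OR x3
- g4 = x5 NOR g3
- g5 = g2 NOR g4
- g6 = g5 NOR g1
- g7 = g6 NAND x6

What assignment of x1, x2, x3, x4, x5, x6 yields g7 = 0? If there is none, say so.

g7 = g6 NAND x6 must be 0, so both g6 = 1 and x6 = 1.
g6 = g5 NOR g1 must be 1, so both g5 = 0 and g1 = 0.
Check with x1=0 x2=0 x3=0 x4=1 x5=0 x6=1:
g1 = x2 OR x1 = 0 OR 0 = 0
g2 = x4 NAND g1 = 1 NAND 0 = 1
g3 = g2 OR x3 = 1 OR 0 = 1
g4 = x5 NOR g3 = 0 NOR 1 = 0
g5 = g2 NOR g4 = 1 NOR 0 = 0
g6 = g5 NOR g1 = 0 NOR 0 = 1
g7 = g6 NAND x6 = 1 NAND 1 = 0
So g7 = 0 as required.

x1=0 x2=0 x3=0 x4=1 x5=0 x6=1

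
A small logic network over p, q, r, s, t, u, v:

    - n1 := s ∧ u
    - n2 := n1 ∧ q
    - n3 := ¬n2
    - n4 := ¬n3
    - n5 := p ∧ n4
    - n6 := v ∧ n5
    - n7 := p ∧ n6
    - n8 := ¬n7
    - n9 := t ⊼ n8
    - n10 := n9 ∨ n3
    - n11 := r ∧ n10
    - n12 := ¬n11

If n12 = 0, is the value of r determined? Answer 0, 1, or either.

n12 = ¬n11 must be 0, so n11 = 1.
n11 = r ∧ n10 must be 1, so both r = 1 and n10 = 1.
n10 = n9 ∨ n3 must be 1, so at least one of n9, n3 is 1.
Every assignment with n12 = 0 has r = 1; there are 61 such assignment(s).

1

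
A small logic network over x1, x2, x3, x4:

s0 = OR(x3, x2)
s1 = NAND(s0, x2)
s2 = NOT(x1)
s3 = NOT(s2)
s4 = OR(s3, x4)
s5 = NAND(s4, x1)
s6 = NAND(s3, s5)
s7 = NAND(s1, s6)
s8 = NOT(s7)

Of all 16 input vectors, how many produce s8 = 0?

8

s8 = NOT(s7) must be 0, so s7 = 1.
s7 = NAND(s1, s6) must be 1, so at least one of s1, s6 is 0.
Enumerating the 16 input combinations, 8 give s8 = 0 and 8 give s8 = 1.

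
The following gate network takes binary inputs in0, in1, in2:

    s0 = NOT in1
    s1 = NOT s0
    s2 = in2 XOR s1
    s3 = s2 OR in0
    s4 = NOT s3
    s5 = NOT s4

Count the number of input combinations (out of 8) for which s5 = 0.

s5 = NOT s4 must be 0, so s4 = 1.
s4 = NOT s3 must be 1, so s3 = 0.
s3 = s2 OR in0 must be 0, so both s2 = 0 and in0 = 0.
Satisfying assignments:
  in0=0, in1=0, in2=0
  in0=0, in1=1, in2=1

2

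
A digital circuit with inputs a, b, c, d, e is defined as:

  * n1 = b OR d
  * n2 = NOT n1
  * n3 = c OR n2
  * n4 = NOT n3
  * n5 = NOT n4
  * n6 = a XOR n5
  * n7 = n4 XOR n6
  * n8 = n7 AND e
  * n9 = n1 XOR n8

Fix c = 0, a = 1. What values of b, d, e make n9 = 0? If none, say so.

Check with c = 0, a = 1 and b=0, d=0, e=1:
n1 = b OR d = 0 OR 0 = 0
n2 = NOT n1 = NOT 0 = 1
n3 = c OR n2 = 0 OR 1 = 1
n4 = NOT n3 = NOT 1 = 0
n5 = NOT n4 = NOT 0 = 1
n6 = a XOR n5 = 1 XOR 1 = 0
n7 = n4 XOR n6 = 0 XOR 0 = 0
n8 = n7 AND e = 0 AND 1 = 0
n9 = n1 XOR n8 = 0 XOR 0 = 0
So n9 = 0.

b=0, d=0, e=1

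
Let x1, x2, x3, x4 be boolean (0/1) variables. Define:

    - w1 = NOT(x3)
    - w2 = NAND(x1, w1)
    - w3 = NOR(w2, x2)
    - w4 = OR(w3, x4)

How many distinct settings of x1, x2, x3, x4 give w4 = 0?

7

w4 = OR(w3, x4) must be 0, so both w3 = 0 and x4 = 0.
w3 = NOR(w2, x2) must be 0, so at least one of w2, x2 is 1.
Enumerating the 16 input combinations, 7 give w4 = 0 and 9 give w4 = 1.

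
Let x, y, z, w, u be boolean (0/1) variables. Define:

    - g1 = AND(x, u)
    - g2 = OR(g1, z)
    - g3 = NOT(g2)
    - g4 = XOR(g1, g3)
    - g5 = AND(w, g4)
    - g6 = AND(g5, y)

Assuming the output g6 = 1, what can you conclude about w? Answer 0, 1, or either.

g6 = AND(g5, y) must be 1, so both g5 = 1 and y = 1.
Every assignment with g6 = 1 has w = 1; there are 5 such assignment(s).

1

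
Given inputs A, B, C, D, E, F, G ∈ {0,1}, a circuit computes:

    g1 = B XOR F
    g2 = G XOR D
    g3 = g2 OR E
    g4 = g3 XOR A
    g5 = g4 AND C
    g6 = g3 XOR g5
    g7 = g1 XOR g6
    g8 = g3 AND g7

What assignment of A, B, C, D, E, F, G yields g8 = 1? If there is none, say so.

A=0, B=0, C=0, D=0, E=1, F=0, G=1

Check with A=0, B=0, C=0, D=0, E=1, F=0, G=1:
g1 = B XOR F = 0 XOR 0 = 0
g2 = G XOR D = 1 XOR 0 = 1
g3 = g2 OR E = 1 OR 1 = 1
g4 = g3 XOR A = 1 XOR 0 = 1
g5 = g4 AND C = 1 AND 0 = 0
g6 = g3 XOR g5 = 1 XOR 0 = 1
g7 = g1 XOR g6 = 0 XOR 1 = 1
g8 = g3 AND g7 = 1 AND 1 = 1
So g8 = 1 as required.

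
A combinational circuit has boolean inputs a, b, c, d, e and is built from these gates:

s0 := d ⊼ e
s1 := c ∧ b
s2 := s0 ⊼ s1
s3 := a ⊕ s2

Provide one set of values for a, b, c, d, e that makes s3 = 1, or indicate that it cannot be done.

a=1 b=1 c=1 d=0 e=1

Check with a=1 b=1 c=1 d=0 e=1:
s0 = d ⊼ e = 0 ⊼ 1 = 1
s1 = c ∧ b = 1 ∧ 1 = 1
s2 = s0 ⊼ s1 = 1 ⊼ 1 = 0
s3 = a ⊕ s2 = 1 ⊕ 0 = 1
So s3 = 1 as required.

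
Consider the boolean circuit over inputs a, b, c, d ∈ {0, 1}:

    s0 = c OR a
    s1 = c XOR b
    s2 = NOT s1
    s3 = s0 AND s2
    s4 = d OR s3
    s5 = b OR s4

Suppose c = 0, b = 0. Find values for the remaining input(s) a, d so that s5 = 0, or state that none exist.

a=0, d=0

Check with c = 0, b = 0 and a=0, d=0:
s0 = c OR a = 0 OR 0 = 0
s1 = c XOR b = 0 XOR 0 = 0
s2 = NOT s1 = NOT 0 = 1
s3 = s0 AND s2 = 0 AND 1 = 0
s4 = d OR s3 = 0 OR 0 = 0
s5 = b OR s4 = 0 OR 0 = 0
So s5 = 0.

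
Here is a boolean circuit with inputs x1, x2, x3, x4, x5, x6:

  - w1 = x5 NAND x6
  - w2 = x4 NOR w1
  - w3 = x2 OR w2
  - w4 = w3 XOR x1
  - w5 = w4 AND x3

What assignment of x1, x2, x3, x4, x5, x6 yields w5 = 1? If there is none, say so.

x1=1, x2=0, x3=1, x4=1, x5=1, x6=1

w5 = w4 AND x3 must be 1, so both w4 = 1 and x3 = 1.
w4 = w3 XOR x1 must be 1, so w3 and x1 differ.
Check with x1=1, x2=0, x3=1, x4=1, x5=1, x6=1:
w1 = x5 NAND x6 = 1 NAND 1 = 0
w2 = x4 NOR w1 = 1 NOR 0 = 0
w3 = x2 OR w2 = 0 OR 0 = 0
w4 = w3 XOR x1 = 0 XOR 1 = 1
w5 = w4 AND x3 = 1 AND 1 = 1
So w5 = 1 as required.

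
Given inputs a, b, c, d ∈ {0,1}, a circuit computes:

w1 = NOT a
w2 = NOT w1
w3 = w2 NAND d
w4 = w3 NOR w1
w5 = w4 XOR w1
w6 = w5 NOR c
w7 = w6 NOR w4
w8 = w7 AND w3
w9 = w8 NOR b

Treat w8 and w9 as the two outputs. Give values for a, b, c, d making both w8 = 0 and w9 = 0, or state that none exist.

a=1 b=1 c=1 d=1

Check with a=1 b=1 c=1 d=1:
w1 = NOT a = NOT 1 = 0
w2 = NOT w1 = NOT 0 = 1
w3 = w2 NAND d = 1 NAND 1 = 0
w4 = w3 NOR w1 = 0 NOR 0 = 1
w5 = w4 XOR w1 = 1 XOR 0 = 1
w6 = w5 NOR c = 1 NOR 1 = 0
w7 = w6 NOR w4 = 0 NOR 1 = 0
w8 = w7 AND w3 = 0 AND 0 = 0
w9 = w8 NOR b = 0 NOR 1 = 0
So w8 = 0 and w9 = 0.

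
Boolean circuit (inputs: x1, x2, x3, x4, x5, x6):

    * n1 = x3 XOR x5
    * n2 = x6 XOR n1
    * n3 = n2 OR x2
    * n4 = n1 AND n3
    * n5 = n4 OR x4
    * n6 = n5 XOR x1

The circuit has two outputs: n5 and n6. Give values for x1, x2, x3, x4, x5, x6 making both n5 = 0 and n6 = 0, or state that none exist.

x1=0 x2=1 x3=1 x4=0 x5=1 x6=1

Check with x1=0 x2=1 x3=1 x4=0 x5=1 x6=1:
n1 = x3 XOR x5 = 1 XOR 1 = 0
n2 = x6 XOR n1 = 1 XOR 0 = 1
n3 = n2 OR x2 = 1 OR 1 = 1
n4 = n1 AND n3 = 0 AND 1 = 0
n5 = n4 OR x4 = 0 OR 0 = 0
n6 = n5 XOR x1 = 0 XOR 0 = 0
So n5 = 0 and n6 = 0.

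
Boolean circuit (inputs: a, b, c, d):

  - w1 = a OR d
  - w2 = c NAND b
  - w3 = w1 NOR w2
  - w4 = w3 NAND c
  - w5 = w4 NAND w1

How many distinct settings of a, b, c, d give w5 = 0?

12

w5 = w4 NAND w1 must be 0, so both w4 = 1 and w1 = 1.
w4 = w3 NAND c must be 1, so at least one of w3, c is 0.
w1 = a OR d must be 1, so at least one of a, d is 1.
Enumerating the 16 input combinations, 12 give w5 = 0 and 4 give w5 = 1.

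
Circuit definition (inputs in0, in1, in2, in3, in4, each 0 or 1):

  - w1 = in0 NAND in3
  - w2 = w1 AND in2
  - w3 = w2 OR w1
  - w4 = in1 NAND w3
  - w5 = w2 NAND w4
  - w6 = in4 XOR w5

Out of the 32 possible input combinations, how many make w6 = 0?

w6 = in4 XOR w5 must be 0, so in4 and w5 are equal.
Enumerating the 32 input combinations, 16 give w6 = 0 and 16 give w6 = 1.

16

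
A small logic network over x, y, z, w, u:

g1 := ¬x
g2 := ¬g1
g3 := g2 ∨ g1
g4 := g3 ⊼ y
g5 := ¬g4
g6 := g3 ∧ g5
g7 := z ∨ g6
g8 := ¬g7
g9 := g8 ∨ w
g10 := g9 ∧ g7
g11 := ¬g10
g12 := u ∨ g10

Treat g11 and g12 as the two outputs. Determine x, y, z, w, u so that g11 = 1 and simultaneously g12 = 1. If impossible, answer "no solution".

x=0, y=1, z=0, w=0, u=1

Check with x=0, y=1, z=0, w=0, u=1:
g1 = ¬x = ¬0 = 1
g2 = ¬g1 = ¬1 = 0
g3 = g2 ∨ g1 = 0 ∨ 1 = 1
g4 = g3 ⊼ y = 1 ⊼ 1 = 0
g5 = ¬g4 = ¬0 = 1
g6 = g3 ∧ g5 = 1 ∧ 1 = 1
g7 = z ∨ g6 = 0 ∨ 1 = 1
g8 = ¬g7 = ¬1 = 0
g9 = g8 ∨ w = 0 ∨ 0 = 0
g10 = g9 ∧ g7 = 0 ∧ 1 = 0
g11 = ¬g10 = ¬0 = 1
g12 = u ∨ g10 = 1 ∨ 0 = 1
So g11 = 1 and g12 = 1.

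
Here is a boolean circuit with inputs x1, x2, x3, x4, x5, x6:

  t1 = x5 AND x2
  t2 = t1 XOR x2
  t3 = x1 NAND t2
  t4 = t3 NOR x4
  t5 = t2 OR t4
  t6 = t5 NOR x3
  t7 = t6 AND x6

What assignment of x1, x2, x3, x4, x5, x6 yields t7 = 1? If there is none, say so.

x1=0, x2=0, x3=0, x4=1, x5=0, x6=1

Check with x1=0, x2=0, x3=0, x4=1, x5=0, x6=1:
t1 = x5 AND x2 = 0 AND 0 = 0
t2 = t1 XOR x2 = 0 XOR 0 = 0
t3 = x1 NAND t2 = 0 NAND 0 = 1
t4 = t3 NOR x4 = 1 NOR 1 = 0
t5 = t2 OR t4 = 0 OR 0 = 0
t6 = t5 NOR x3 = 0 NOR 0 = 1
t7 = t6 AND x6 = 1 AND 1 = 1
So t7 = 1 as required.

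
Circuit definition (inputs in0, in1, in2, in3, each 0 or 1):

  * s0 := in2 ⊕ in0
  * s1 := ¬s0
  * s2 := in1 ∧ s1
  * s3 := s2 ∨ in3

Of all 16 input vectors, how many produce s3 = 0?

s3 = s2 ∨ in3 must be 0, so both s2 = 0 and in3 = 0.
s2 = in1 ∧ s1 must be 0, so at least one of in1, s1 is 0.
Enumerating the 16 input combinations, 6 give s3 = 0 and 10 give s3 = 1.

6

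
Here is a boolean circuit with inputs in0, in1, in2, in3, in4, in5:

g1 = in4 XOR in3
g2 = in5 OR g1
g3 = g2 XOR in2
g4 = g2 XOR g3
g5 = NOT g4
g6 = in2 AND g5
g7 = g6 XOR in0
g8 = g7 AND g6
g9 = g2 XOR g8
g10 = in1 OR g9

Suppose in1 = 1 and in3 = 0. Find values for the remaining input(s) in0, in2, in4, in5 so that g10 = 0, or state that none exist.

no solution exists

With in1 = 1 and in3 = 0 fixed, none of the 16 settings of in0, in2, in4, in5 give g10 = 0.
For example, with in0=1, in2=0, in4=1, in5=1:
g1 = in4 XOR in3 = 1 XOR 0 = 1
g2 = in5 OR g1 = 1 OR 1 = 1
g3 = g2 XOR in2 = 1 XOR 0 = 1
g4 = g2 XOR g3 = 1 XOR 1 = 0
g5 = NOT g4 = NOT 0 = 1
g6 = in2 AND g5 = 0 AND 1 = 0
g7 = g6 XOR in0 = 0 XOR 1 = 1
g8 = g7 AND g6 = 1 AND 0 = 0
g9 = g2 XOR g8 = 1 XOR 0 = 1
g10 = in1 OR g9 = 1 OR 1 = 1
giving g10 = 1 ≠ 0.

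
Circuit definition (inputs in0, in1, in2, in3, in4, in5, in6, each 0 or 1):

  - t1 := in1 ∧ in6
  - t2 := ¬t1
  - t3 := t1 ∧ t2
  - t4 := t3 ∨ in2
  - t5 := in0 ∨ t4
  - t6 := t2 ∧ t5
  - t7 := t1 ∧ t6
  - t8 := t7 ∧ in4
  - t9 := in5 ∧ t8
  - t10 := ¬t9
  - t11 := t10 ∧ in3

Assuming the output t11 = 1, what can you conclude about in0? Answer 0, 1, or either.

either

Both values of in0 occur among assignments with t11 = 1:
  in0=0: in0=0, in1=0, in2=0, in3=1, in4=0, in5=0, in6=0
  in0=1: in0=1, in1=0, in2=0, in3=1, in4=0, in5=0, in6=0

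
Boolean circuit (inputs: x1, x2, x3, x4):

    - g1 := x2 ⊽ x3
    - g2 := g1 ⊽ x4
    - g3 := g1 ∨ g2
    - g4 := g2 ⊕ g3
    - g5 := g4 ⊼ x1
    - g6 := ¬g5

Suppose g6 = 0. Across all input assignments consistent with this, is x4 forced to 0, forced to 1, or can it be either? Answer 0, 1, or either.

Both values of x4 occur among assignments with g6 = 0:
  x4=0: x1=0, x2=0, x3=0, x4=0
  x4=1: x1=0, x2=0, x3=0, x4=1

either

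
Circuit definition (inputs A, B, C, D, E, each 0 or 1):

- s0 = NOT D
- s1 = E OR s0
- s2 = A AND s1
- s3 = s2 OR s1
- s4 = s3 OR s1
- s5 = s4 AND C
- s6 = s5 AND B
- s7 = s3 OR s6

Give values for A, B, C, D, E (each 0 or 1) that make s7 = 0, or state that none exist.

A=0, B=1, C=1, D=1, E=0

s7 = s3 OR s6 must be 0, so both s3 = 0 and s6 = 0.
s3 = s2 OR s1 must be 0, so both s2 = 0 and s1 = 0.
s6 = s5 AND B must be 0, so at least one of s5, B is 0.
Check with A=0, B=1, C=1, D=1, E=0:
s0 = NOT D = NOT 1 = 0
s1 = E OR s0 = 0 OR 0 = 0
s2 = A AND s1 = 0 AND 0 = 0
s3 = s2 OR s1 = 0 OR 0 = 0
s4 = s3 OR s1 = 0 OR 0 = 0
s5 = s4 AND C = 0 AND 1 = 0
s6 = s5 AND B = 0 AND 1 = 0
s7 = s3 OR s6 = 0 OR 0 = 0
So s7 = 0 as required.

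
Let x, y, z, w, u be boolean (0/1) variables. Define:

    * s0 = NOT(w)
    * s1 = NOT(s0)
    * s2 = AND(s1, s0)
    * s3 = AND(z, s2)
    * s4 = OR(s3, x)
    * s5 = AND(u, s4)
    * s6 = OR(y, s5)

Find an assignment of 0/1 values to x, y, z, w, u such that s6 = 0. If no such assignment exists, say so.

x=1, y=0, z=0, w=1, u=0

s6 = OR(y, s5) must be 0, so both y = 0 and s5 = 0.
s5 = AND(u, s4) must be 0, so at least one of u, s4 is 0.
Check with x=1, y=0, z=0, w=1, u=0:
s0 = NOT(w) = NOT 1 = 0
s1 = NOT(s0) = NOT 0 = 1
s2 = AND(s1, s0) = AND(1, 0) = 0
s3 = AND(z, s2) = AND(0, 0) = 0
s4 = OR(s3, x) = OR(0, 1) = 1
s5 = AND(u, s4) = AND(0, 1) = 0
s6 = OR(y, s5) = OR(0, 0) = 0
So s6 = 0 as required.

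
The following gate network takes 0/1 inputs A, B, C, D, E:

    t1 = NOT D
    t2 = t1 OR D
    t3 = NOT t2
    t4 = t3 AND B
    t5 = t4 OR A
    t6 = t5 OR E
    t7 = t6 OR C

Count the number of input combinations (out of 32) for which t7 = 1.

t7 = t6 OR C must be 1, so at least one of t6, C is 1.
Enumerating the 32 input combinations, 28 give t7 = 1 and 4 give t7 = 0.

28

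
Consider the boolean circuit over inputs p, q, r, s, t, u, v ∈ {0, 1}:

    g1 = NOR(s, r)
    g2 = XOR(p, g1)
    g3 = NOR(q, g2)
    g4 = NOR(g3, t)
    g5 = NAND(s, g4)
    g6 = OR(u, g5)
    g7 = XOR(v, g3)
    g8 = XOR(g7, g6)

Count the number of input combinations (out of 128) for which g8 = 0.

g8 = XOR(g7, g6) must be 0, so g7 and g6 are equal.
Enumerating the 128 input combinations, 64 give g8 = 0 and 64 give g8 = 1.

64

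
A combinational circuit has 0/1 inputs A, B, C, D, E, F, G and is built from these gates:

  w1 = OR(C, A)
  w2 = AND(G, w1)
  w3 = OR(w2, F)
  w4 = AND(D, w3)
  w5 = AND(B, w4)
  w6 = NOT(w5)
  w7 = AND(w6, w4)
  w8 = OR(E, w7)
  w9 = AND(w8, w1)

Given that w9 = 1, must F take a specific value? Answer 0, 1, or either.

either

Both values of F occur among assignments with w9 = 1:
  F=0: A=0, B=0, C=1, D=0, E=1, F=0, G=0
  F=1: A=0, B=0, C=1, D=0, E=1, F=1, G=0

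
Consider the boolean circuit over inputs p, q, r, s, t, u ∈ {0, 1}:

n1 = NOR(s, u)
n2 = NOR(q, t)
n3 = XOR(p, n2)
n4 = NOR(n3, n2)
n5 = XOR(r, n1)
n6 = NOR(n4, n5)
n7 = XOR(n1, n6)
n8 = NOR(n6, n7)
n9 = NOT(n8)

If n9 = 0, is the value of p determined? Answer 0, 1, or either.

Both values of p occur among assignments with n9 = 0:
  p=0: p=0, q=0, r=0, s=0, t=1, u=1
  p=1: p=1, q=0, r=1, s=0, t=0, u=1

either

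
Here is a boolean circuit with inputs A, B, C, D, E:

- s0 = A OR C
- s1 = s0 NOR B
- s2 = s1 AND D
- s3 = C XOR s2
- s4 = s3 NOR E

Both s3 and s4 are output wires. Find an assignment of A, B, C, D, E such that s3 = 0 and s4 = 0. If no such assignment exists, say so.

A=0, B=1, C=0, D=1, E=1

Check with A=0, B=1, C=0, D=1, E=1:
s0 = A OR C = 0 OR 0 = 0
s1 = s0 NOR B = 0 NOR 1 = 0
s2 = s1 AND D = 0 AND 1 = 0
s3 = C XOR s2 = 0 XOR 0 = 0
s4 = s3 NOR E = 0 NOR 1 = 0
So s3 = 0 and s4 = 0.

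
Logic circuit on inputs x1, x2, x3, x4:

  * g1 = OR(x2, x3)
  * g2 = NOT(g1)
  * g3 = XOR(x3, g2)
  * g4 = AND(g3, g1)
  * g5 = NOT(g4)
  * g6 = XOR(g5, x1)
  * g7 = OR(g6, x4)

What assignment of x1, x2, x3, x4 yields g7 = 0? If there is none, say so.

g7 = OR(g6, x4) must be 0, so both g6 = 0 and x4 = 0.
g6 = XOR(g5, x1) must be 0, so g5 and x1 are equal.
Check with x1=0, x2=1, x3=1, x4=0:
g1 = OR(x2, x3) = OR(1, 1) = 1
g2 = NOT(g1) = NOT 1 = 0
g3 = XOR(x3, g2) = XOR(1, 0) = 1
g4 = AND(g3, g1) = AND(1, 1) = 1
g5 = NOT(g4) = NOT 1 = 0
g6 = XOR(g5, x1) = XOR(0, 0) = 0
g7 = OR(g6, x4) = OR(0, 0) = 0
So g7 = 0 as required.

x1=0, x2=1, x3=1, x4=0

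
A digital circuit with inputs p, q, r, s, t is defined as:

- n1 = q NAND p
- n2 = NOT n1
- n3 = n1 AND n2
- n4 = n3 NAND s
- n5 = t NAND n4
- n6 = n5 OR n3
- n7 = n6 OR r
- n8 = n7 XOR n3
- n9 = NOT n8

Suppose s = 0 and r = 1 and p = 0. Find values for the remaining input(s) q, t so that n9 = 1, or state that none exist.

no solution exists

With s = 0 and r = 1 and p = 0 fixed, none of the 4 settings of q, t give n9 = 1.
For example, with q=1, t=0:
n1 = q NAND p = 1 NAND 0 = 1
n2 = NOT n1 = NOT 1 = 0
n3 = n1 AND n2 = 1 AND 0 = 0
n4 = n3 NAND s = 0 NAND 0 = 1
n5 = t NAND n4 = 0 NAND 1 = 1
n6 = n5 OR n3 = 1 OR 0 = 1
n7 = n6 OR r = 1 OR 1 = 1
n8 = n7 XOR n3 = 1 XOR 0 = 1
n9 = NOT n8 = NOT 1 = 0
giving n9 = 0 ≠ 1.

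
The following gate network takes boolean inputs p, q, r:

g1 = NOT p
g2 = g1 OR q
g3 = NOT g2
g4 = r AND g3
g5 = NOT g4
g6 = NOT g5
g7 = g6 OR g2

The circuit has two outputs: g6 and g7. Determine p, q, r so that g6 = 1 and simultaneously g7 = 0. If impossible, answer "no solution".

no solution exists

Across all 8 input combinations, none give both g6 = 1 and g7 = 0.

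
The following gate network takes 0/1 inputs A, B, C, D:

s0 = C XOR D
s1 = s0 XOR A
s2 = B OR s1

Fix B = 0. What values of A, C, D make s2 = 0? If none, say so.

Check with B = 0 and A=0, C=0, D=0:
s0 = C XOR D = 0 XOR 0 = 0
s1 = s0 XOR A = 0 XOR 0 = 0
s2 = B OR s1 = 0 OR 0 = 0
So s2 = 0.

A=0, C=0, D=0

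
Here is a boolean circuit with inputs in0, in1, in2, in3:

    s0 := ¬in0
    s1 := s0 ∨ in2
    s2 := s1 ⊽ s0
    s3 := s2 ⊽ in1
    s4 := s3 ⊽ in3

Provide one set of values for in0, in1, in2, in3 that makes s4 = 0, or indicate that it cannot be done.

Check with in0=0, in1=0, in2=1, in3=1:
s0 = ¬in0 = ¬0 = 1
s1 = s0 ∨ in2 = 1 ∨ 1 = 1
s2 = s1 ⊽ s0 = 1 ⊽ 1 = 0
s3 = s2 ⊽ in1 = 0 ⊽ 0 = 1
s4 = s3 ⊽ in3 = 1 ⊽ 1 = 0
So s4 = 0 as required.

in0=0, in1=0, in2=1, in3=1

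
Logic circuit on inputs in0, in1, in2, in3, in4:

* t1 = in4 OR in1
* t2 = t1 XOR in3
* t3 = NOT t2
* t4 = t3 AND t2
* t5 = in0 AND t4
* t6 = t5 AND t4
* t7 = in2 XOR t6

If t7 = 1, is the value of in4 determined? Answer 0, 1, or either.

Both values of in4 occur among assignments with t7 = 1:
  in4=0: in0=0, in1=0, in2=1, in3=0, in4=0
  in4=1: in0=0, in1=0, in2=1, in3=0, in4=1

either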